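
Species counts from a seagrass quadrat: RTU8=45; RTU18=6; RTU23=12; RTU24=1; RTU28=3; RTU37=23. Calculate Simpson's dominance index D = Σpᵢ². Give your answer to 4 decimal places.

Total N = 45+6+12+1+3+23 = 90, so the proportions are 0.5, 0.066667, 0.133333, 0.011111, 0.033333, 0.255556 (working shown to 6 dp, full precision carried).
D = 0.5² + 0.066667² + 0.133333² + 0.011111² + 0.033333² + 0.255556² = 0.250000 + 0.004444 + 0.017778 + 0.000123 + 0.001111 + 0.065309 = 0.338765.
To 4 decimal places, D = 0.3388.

0.3388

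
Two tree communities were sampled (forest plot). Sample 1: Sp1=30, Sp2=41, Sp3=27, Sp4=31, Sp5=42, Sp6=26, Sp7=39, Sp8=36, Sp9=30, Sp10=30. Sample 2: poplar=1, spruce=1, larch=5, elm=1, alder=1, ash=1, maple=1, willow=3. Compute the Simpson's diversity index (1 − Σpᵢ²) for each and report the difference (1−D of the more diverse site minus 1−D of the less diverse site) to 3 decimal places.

0.101

Sample 1: N=332, proportions 0.09036, 0.12349, 0.08133, 0.09337, 0.12651, 0.07831, 0.11747, 0.10843, 0.09036, 0.09036, giving 1−D = 0.89723 (working shown to 5 dp, full precision carried).
Sample 2: N=14, proportions 0.07143, 0.07143, 0.35714, 0.07143, 0.07143, 0.07143, 0.07143, 0.21429, giving 1−D = 0.79592.
Difference = |0.89723 − 0.79592| = 0.10131, i.e. 0.101 to 3 decimal places.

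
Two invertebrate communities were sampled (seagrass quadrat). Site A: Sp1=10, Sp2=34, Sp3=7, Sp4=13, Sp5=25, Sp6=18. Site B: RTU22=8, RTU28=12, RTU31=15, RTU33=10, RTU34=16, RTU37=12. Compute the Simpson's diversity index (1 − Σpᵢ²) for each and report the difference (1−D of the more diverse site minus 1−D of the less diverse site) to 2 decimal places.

Site A: N=107, proportions 0.09346, 0.31776, 0.06542, 0.1215, 0.23364, 0.16822, giving 1−D = 0.78837 (working shown to 5 dp, full precision carried).
Site B: N=73, proportions 0.10959, 0.16438, 0.20548, 0.13699, 0.21918, 0.16438, giving 1−D = 0.82492.
Difference = |0.78837 − 0.82492| = 0.03655, i.e. 0.04 to 2 decimal places.

0.04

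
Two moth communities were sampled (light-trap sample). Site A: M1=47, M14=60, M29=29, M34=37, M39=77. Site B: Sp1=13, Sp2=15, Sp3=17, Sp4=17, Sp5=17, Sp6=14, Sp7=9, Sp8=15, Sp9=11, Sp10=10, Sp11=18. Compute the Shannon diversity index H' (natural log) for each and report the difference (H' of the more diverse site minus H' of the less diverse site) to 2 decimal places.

Site A: N=250, proportions 0.188, 0.24, 0.116, 0.148, 0.308, giving H' = 1.5521 (working shown to 4 dp, full precision carried).
Site B: N=156, proportions 0.0833, 0.0962, 0.109, 0.109, 0.109, 0.0897, 0.0577, 0.0962, 0.0705, 0.0641, 0.1154, giving H' = 2.3753.
Difference = |1.5521 − 2.3753| = 0.8232, i.e. 0.82 to 2 decimal places.

0.82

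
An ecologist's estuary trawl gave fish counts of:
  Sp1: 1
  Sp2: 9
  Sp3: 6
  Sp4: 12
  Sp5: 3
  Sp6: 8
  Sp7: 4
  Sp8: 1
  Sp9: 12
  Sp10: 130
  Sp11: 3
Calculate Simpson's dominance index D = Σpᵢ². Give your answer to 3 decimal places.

Total N = 1+9+6+12+3+8+4+1+12+130+3 = 189, so the proportions are 0.00529, 0.04762, 0.03175, 0.06349, 0.01587, 0.04233, 0.02116, 0.00529, 0.06349, 0.68783, 0.01587 (working shown to 5 dp, full precision carried).
D = 0.00529² + 0.04762² + 0.03175² + 0.06349² + 0.01587² + 0.04233² + 0.02116² + 0.00529² + 0.06349² + 0.68783² + 0.01587² = 0.00003 + 0.00227 + 0.00101 + 0.00403 + 0.00025 + 0.00179 + 0.00045 + 0.00003 + 0.00403 + 0.47311 + 0.00025 = 0.48725.
To 3 decimal places, D = 0.487.

0.487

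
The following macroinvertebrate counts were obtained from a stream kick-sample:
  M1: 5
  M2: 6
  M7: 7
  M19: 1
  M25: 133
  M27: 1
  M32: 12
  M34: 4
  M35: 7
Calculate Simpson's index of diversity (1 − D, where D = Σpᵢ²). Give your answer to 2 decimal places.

0.42

Total N = 5+6+7+1+133+1+12+4+7 = 176, so the proportions are 0.0284, 0.0341, 0.0398, 0.0057, 0.7557, 0.0057, 0.0682, 0.0227, 0.0398 (working shown to 4 dp, full precision carried).
D = 0.0284² + 0.0341² + 0.0398² + 0.0057² + 0.7557² + 0.0057² + 0.0682² + 0.0227² + 0.0398² = 0.0008 + 0.0012 + 0.0016 + 0.0000 + 0.5711 + 0.0000 + 0.0046 + 0.0005 + 0.0016 = 0.5814.
So 1 − D = 0.4186, i.e. 0.42 to 2 decimal places.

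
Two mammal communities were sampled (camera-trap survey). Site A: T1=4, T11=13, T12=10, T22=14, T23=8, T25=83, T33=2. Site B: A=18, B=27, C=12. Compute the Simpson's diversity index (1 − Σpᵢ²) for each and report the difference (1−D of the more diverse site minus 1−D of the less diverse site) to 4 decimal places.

0.0458

Site A: N=134, proportions 0.029851, 0.097015, 0.074627, 0.104478, 0.059701, 0.619403, 0.014925, giving 1−D = 0.585765 (working shown to 6 dp, full precision carried).
Site B: N=57, proportions 0.315789, 0.473684, 0.210526, giving 1−D = 0.631579.
Difference = |0.585765 − 0.631579| = 0.045814, i.e. 0.0458 to 4 decimal places.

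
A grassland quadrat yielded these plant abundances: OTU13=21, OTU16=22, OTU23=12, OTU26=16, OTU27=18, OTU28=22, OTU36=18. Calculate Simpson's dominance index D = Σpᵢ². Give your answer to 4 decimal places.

Total N = 21+22+12+16+18+22+18 = 129, so the proportions are 0.162791, 0.170543, 0.093023, 0.124031, 0.139535, 0.170543, 0.139535 (working shown to 6 dp, full precision carried).
D = 0.162791² + 0.170543² + 0.093023² + 0.124031² + 0.139535² + 0.170543² + 0.139535² = 0.026501 + 0.029085 + 0.008653 + 0.015384 + 0.019470 + 0.029085 + 0.019470 = 0.147647.
To 4 decimal places, D = 0.1476.

0.1476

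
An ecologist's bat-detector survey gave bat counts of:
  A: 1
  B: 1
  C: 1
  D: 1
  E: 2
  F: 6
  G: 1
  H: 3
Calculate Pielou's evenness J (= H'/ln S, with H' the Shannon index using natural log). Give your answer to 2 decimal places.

0.87

Total N = 1+1+1+1+2+6+1+3 = 16, so the proportions are 0.0625, 0.0625, 0.0625, 0.0625, 0.125, 0.375, 0.0625, 0.1875 (working shown to 4 dp, full precision carried).
H' = −Σ pᵢ ln pᵢ = −((-0.1733) + (-0.1733) + (-0.1733) + (-0.1733) + (-0.2599) + (-0.3678) + (-0.1733) + (-0.3139)) = 1.8080.
With S = 8 species, ln S = 2.0794, so J = 1.8080/2.0794 = 0.8695, i.e. 0.87 to 2 decimal places.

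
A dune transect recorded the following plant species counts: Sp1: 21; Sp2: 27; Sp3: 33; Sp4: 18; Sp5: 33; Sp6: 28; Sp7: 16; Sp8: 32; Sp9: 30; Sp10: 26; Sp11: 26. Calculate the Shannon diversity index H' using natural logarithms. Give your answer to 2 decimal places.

Total N = 21+27+33+18+33+28+16+32+30+26+26 = 290, so the proportions are 0.0724, 0.0931, 0.1138, 0.0621, 0.1138, 0.0966, 0.0552, 0.1103, 0.1034, 0.0897, 0.0897 (working shown to 4 dp, full precision carried).
Each pᵢ ln pᵢ term: 0.0724×(-2.6254)=-0.1901, 0.0931×(-2.3740)=-0.2210, 0.1138×(-2.1734)=-0.2473, 0.0621×(-2.7795)=-0.1725, 0.1138×(-2.1734)=-0.2473, 0.0966×(-2.3377)=-0.2257, 0.0552×(-2.8973)=-0.1599, 0.1103×(-2.2041)=-0.2432, 0.1034×(-2.2687)=-0.2347, 0.0897×(-2.4118)=-0.2162, 0.0897×(-2.4118)=-0.2162.
Sum = -2.3742, so H' = 2.37.

2.37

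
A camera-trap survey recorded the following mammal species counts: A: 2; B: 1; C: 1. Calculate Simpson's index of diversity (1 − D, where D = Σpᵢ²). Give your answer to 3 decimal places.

0.625

Total N = 2+1+1 = 4, so the proportions are 0.5, 0.25, 0.25 (working shown to 5 dp, full precision carried).
D = 0.5² + 0.25² + 0.25² = 0.25000 + 0.06250 + 0.06250 = 0.37500.
So 1 − D = 0.62500, i.e. 0.625 to 3 decimal places.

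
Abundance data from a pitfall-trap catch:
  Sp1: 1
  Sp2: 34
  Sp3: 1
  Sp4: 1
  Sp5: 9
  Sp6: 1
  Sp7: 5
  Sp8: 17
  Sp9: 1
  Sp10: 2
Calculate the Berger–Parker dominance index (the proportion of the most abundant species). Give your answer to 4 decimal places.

Total N = 1+34+1+1+9+1+5+17+1+2 = 72, so the proportions are 0.013889, 0.472222, 0.013889, 0.013889, 0.125, 0.013889, 0.069444, 0.236111, 0.013889, 0.027778 (working shown to 6 dp, full precision carried).
The largest proportion is 0.472222, i.e. d = 0.4722 to 4 decimal places.

0.4722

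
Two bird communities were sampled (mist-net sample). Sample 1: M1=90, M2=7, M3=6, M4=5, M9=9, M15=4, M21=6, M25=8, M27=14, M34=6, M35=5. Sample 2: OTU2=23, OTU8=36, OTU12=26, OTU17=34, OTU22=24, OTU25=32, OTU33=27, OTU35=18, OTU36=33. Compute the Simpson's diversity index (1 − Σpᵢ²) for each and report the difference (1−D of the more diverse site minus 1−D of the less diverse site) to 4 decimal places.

Sample 1: N=160, proportions 0.5625, 0.04375, 0.0375, 0.03125, 0.05625, 0.025, 0.0375, 0.05, 0.0875, 0.0375, 0.03125, giving 1−D = 0.661563 (working shown to 6 dp, full precision carried).
Sample 2: N=253, proportions 0.090909, 0.142292, 0.102767, 0.134387, 0.094862, 0.126482, 0.106719, 0.071146, 0.130435, giving 1−D = 0.884407.
Difference = |0.661563 − 0.884407| = 0.222844, i.e. 0.2228 to 4 decimal places.

0.2228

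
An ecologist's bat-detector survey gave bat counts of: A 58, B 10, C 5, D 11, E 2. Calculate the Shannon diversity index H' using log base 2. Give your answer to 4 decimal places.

Total N = 58+10+5+11+2 = 86, so the proportions are 0.674419, 0.116279, 0.05814, 0.127907, 0.023256 (working shown to 6 dp, full precision carried).
Each pᵢ log₂ pᵢ term: 0.674419×(-0.568284)=-0.383261, 0.116279×(-3.104337)=-0.360969, 0.05814×(-4.104337)=-0.238624, 0.127907×(-2.966833)=-0.379479, 0.023256×(-5.426265)=-0.126192.
Sum = -1.488526, so H' = 1.4885.

1.4885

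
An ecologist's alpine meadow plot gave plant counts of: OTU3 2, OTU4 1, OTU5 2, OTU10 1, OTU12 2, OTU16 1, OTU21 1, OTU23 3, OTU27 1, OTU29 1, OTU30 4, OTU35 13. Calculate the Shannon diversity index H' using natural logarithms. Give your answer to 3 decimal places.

Total N = 2+1+2+1+2+1+1+3+1+1+4+13 = 32, so the proportions are 0.0625, 0.03125, 0.0625, 0.03125, 0.0625, 0.03125, 0.03125, 0.09375, 0.03125, 0.03125, 0.125, 0.40625 (working shown to 5 dp, full precision carried).
Each pᵢ ln pᵢ term: 0.0625×(-2.77259)=-0.17329, 0.03125×(-3.46574)=-0.10830, 0.0625×(-2.77259)=-0.17329, 0.03125×(-3.46574)=-0.10830, 0.0625×(-2.77259)=-0.17329, 0.03125×(-3.46574)=-0.10830, 0.03125×(-3.46574)=-0.10830, 0.09375×(-2.36712)=-0.22192, 0.03125×(-3.46574)=-0.10830, 0.03125×(-3.46574)=-0.10830, 0.125×(-2.07944)=-0.25993, 0.40625×(-0.90079)=-0.36594.
Sum = -2.01748, so H' = 2.017.

2.017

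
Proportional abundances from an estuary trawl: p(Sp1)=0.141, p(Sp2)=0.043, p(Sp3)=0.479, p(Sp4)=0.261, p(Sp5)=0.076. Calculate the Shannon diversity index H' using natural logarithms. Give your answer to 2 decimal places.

Each pᵢ ln pᵢ term (working shown to 4 dp, full precision carried): 0.141×(-1.9590)=-0.2762, 0.043×(-3.1466)=-0.1353, 0.479×(-0.7361)=-0.3526, 0.261×(-1.3432)=-0.3506, 0.076×(-2.5770)=-0.1959.
Sum = -1.3105, so H' = 1.31.

1.31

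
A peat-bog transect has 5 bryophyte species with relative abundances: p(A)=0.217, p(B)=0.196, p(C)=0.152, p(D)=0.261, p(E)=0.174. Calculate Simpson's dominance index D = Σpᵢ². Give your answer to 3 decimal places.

D = 0.217² + 0.196² + 0.152² + 0.261² + 0.174² = 0.04709 + 0.03842 + 0.02310 + 0.06812 + 0.03028 = 0.20701 (working shown to 5 dp, full precision carried).
To 3 decimal places, D = 0.207.

0.207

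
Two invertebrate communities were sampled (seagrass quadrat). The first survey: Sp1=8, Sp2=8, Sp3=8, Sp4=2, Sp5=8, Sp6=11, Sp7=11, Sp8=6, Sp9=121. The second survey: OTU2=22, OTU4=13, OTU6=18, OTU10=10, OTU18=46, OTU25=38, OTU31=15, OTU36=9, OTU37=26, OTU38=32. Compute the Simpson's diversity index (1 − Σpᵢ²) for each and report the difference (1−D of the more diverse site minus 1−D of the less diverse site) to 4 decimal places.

0.3266

The first survey: N=183, proportions 0.0437158, 0.0437158, 0.0437158, 0.010929, 0.0437158, 0.0601093, 0.0601093, 0.0327869, 0.6612022, giving 1−D = 0.5467467 (working shown to 7 dp, full precision carried).
The second survey: N=229, proportions 0.0960699, 0.0567686, 0.0786026, 0.0436681, 0.2008734, 0.1659389, 0.0655022, 0.0393013, 0.1135371, 0.139738, giving 1−D = 0.8733243.
Difference = |0.5467467 − 0.8733243| = 0.3265776, i.e. 0.3266 to 4 decimal places.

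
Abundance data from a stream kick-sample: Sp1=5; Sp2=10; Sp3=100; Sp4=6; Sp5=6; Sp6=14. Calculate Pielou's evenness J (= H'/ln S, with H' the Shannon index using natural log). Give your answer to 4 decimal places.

Total N = 5+10+100+6+6+14 = 141, so the proportions are 0.035461, 0.070922, 0.70922, 0.042553, 0.042553, 0.099291 (working shown to 6 dp, full precision carried).
H' = −Σ pᵢ ln pᵢ = −((-0.118416) + (-0.187672) + (-0.243681) + (-0.134340) + (-0.134340) + (-0.229332)) = 1.047781.
With S = 6 species, ln S = 1.791759, so J = 1.047781/1.791759 = 0.584778, i.e. 0.5848 to 4 decimal places.

0.5848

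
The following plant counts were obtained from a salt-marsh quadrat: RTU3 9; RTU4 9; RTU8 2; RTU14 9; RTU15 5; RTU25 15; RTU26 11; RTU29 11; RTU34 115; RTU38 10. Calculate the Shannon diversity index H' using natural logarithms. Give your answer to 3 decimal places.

1.549

Total N = 9+9+2+9+5+15+11+11+115+10 = 196, so the proportions are 0.04592, 0.04592, 0.0102, 0.04592, 0.02551, 0.07653, 0.05612, 0.05612, 0.58673, 0.05102 (working shown to 5 dp, full precision carried).
Each pᵢ ln pᵢ term: 0.04592×(-3.08089)=-0.14147, 0.04592×(-3.08089)=-0.14147, 0.0102×(-4.58497)=-0.04679, 0.04592×(-3.08089)=-0.14147, 0.02551×(-3.66868)=-0.09359, 0.07653×(-2.57006)=-0.19669, 0.05612×(-2.88022)=-0.16164, 0.05612×(-2.88022)=-0.16164, 0.58673×(-0.53318)=-0.31284, 0.05102×(-2.97553)=-0.15181.
Sum = -1.54941, so H' = 1.549.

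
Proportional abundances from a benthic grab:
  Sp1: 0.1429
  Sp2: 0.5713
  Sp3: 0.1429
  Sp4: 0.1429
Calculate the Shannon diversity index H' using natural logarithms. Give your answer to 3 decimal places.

1.154

Each pᵢ ln pᵢ term (working shown to 5 dp, full precision carried): 0.1429×(-1.94561)=-0.27803, 0.5713×(-0.55984)=-0.31984, 0.1429×(-1.94561)=-0.27803, 0.1429×(-1.94561)=-0.27803.
Sum = -1.15392, so H' = 1.154.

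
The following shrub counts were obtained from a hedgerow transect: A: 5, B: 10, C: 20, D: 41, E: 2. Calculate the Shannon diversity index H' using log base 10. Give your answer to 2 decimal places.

0.53

Total N = 5+10+20+41+2 = 78, so the proportions are 0.0641, 0.1282, 0.2564, 0.5256, 0.0256 (working shown to 4 dp, full precision carried).
Each pᵢ log₁₀ pᵢ term: 0.0641×(-1.1931)=-0.0765, 0.1282×(-0.8921)=-0.1144, 0.2564×(-0.5911)=-0.1516, 0.5256×(-0.2793)=-0.1468, 0.0256×(-1.5911)=-0.0408.
Sum = -0.5300, so H' = 0.53.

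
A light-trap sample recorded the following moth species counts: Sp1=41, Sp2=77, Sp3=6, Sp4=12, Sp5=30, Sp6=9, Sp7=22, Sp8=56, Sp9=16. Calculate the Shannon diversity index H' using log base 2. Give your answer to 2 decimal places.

Total N = 41+77+6+12+30+9+22+56+16 = 269, so the proportions are 0.1524, 0.2862, 0.0223, 0.0446, 0.1115, 0.0335, 0.0818, 0.2082, 0.0595 (working shown to 4 dp, full precision carried).
Each pᵢ log₂ pᵢ term: 0.1524×(-2.7139)=-0.4136, 0.2862×(-1.8047)=-0.5166, 0.0223×(-5.4865)=-0.1224, 0.0446×(-4.4865)=-0.2001, 0.1115×(-3.1646)=-0.3529, 0.0335×(-4.9015)=-0.1640, 0.0818×(-3.6120)=-0.2954, 0.2082×(-2.2641)=-0.4713, 0.0595×(-4.0715)=-0.2422.
Sum = -2.7786, so H' = 2.78.

2.78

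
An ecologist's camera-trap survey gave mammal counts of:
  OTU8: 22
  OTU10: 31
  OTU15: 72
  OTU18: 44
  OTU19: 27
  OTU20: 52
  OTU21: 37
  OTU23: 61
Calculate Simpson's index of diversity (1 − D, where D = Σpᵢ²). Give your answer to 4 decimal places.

0.8573

Total N = 22+31+72+44+27+52+37+61 = 346, so the proportions are 0.063584, 0.089595, 0.208092, 0.127168, 0.078035, 0.150289, 0.106936, 0.176301 (working shown to 6 dp, full precision carried).
D = 0.063584² + 0.089595² + 0.208092² + 0.127168² + 0.078035² + 0.150289² + 0.106936² + 0.176301² = 0.004043 + 0.008027 + 0.043302 + 0.016172 + 0.006089 + 0.022587 + 0.011435 + 0.031082 = 0.142738.
So 1 − D = 0.857262, i.e. 0.8573 to 4 decimal places.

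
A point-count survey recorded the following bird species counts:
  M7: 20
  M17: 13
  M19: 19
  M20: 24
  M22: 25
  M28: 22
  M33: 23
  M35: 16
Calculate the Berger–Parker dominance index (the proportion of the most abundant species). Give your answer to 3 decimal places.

0.154

Total N = 20+13+19+24+25+22+23+16 = 162, so the proportions are 0.12346, 0.08025, 0.11728, 0.14815, 0.15432, 0.1358, 0.14198, 0.09877 (working shown to 5 dp, full precision carried).
The largest proportion is 0.15432, i.e. d = 0.154 to 3 decimal places.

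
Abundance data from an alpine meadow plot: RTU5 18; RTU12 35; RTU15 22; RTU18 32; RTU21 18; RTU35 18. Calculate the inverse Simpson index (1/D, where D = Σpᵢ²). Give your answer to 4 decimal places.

Total N = 18+35+22+32+18+18 = 143, so the proportions are 0.12587413, 0.24475524, 0.15384615, 0.22377622, 0.12587413, 0.12587413 (working shown to 8 dp, full precision carried).
D = 0.12587413² + 0.24475524² + 0.15384615² + 0.22377622² + 0.12587413² + 0.12587413² = 0.01584430 + 0.05990513 + 0.02366864 + 0.05007580 + 0.01584430 + 0.01584430 = 0.18118245.
So 1/D = 5.519298, i.e. 5.5193 to 4 decimal places.

5.5193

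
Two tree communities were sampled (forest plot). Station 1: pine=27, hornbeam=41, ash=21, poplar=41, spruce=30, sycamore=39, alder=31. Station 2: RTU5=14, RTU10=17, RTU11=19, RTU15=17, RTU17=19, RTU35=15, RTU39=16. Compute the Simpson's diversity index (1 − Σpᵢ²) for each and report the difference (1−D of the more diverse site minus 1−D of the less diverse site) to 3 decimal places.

Station 1: N=230, proportions 0.11739, 0.17826, 0.0913, 0.17826, 0.13043, 0.16957, 0.13478, giving 1−D = 0.85040 (working shown to 5 dp, full precision carried).
Station 2: N=117, proportions 0.11966, 0.1453, 0.16239, 0.1453, 0.16239, 0.12821, 0.13675, giving 1−D = 0.85558.
Difference = |0.85040 − 0.85558| = 0.00518, i.e. 0.005 to 3 decimal places.

0.005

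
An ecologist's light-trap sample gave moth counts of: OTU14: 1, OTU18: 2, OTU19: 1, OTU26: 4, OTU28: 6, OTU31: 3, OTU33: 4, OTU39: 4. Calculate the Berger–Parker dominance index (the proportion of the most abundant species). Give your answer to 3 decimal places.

Total N = 1+2+1+4+6+3+4+4 = 25, so the proportions are 0.04, 0.08, 0.04, 0.16, 0.24, 0.12, 0.16, 0.16 (working shown to 5 dp, full precision carried).
The largest proportion is 0.24, i.e. d = 0.240 to 3 decimal places.

0.240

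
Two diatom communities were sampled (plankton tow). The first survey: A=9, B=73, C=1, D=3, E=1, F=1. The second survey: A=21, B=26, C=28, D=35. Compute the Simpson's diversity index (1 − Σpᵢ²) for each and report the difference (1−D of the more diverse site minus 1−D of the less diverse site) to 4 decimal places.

0.4418

The first survey: N=88, proportions 0.102273, 0.829545, 0.011364, 0.034091, 0.011364, 0.011364, giving 1−D = 0.299845 (working shown to 6 dp, full precision carried).
The second survey: N=110, proportions 0.190909, 0.236364, 0.254545, 0.318182, giving 1−D = 0.741653.
Difference = |0.299845 − 0.741653| = 0.441808, i.e. 0.4418 to 4 decimal places.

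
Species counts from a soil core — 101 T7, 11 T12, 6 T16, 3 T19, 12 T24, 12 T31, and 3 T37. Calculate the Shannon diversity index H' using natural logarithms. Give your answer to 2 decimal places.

Total N = 101+11+6+3+12+12+3 = 148, so the proportions are 0.6824, 0.0743, 0.0405, 0.0203, 0.0811, 0.0811, 0.0203 (working shown to 4 dp, full precision carried).
Each pᵢ ln pᵢ term: 0.6824×(-0.3821)=-0.2608, 0.0743×(-2.5993)=-0.1932, 0.0405×(-3.2055)=-0.1300, 0.0203×(-3.8986)=-0.0790, 0.0811×(-2.5123)=-0.2037, 0.0811×(-2.5123)=-0.2037, 0.0203×(-3.8986)=-0.0790.
Sum = -1.1493, so H' = 1.15.

1.15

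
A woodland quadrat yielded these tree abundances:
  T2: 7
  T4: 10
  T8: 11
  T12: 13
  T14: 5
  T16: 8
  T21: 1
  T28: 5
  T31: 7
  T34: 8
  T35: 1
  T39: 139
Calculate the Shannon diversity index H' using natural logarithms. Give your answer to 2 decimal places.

1.44

Total N = 7+10+11+13+5+8+1+5+7+8+1+139 = 215, so the proportions are 0.0326, 0.0465, 0.0512, 0.0605, 0.0233, 0.0372, 0.0047, 0.0233, 0.0326, 0.0372, 0.0047, 0.6465 (working shown to 4 dp, full precision carried).
Each pᵢ ln pᵢ term: 0.0326×(-3.4247)=-0.1115, 0.0465×(-3.0681)=-0.1427, 0.0512×(-2.9727)=-0.1521, 0.0605×(-2.8057)=-0.1696, 0.0233×(-3.7612)=-0.0875, 0.0372×(-3.2912)=-0.1225, 0.0047×(-5.3706)=-0.0250, 0.0233×(-3.7612)=-0.0875, 0.0326×(-3.4247)=-0.1115, 0.0372×(-3.2912)=-0.1225, 0.0047×(-5.3706)=-0.0250, 0.6465×(-0.4362)=-0.2820.
Sum = -1.4393, so H' = 1.44.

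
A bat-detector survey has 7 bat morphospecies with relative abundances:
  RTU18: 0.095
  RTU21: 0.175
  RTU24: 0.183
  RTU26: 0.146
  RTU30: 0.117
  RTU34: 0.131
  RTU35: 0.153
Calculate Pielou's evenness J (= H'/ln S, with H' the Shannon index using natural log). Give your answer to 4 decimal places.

H' = −Σ pᵢ ln pᵢ = −((-0.223618) + (-0.305020) + (-0.310783) + (-0.280926) + (-0.251033) + (-0.266265) + (-0.287230)) = 1.924875 (working shown to 6 dp, full precision carried).
With S = 7 species, ln S = 1.945910, so J = 1.924875/1.945910 = 0.989190, i.e. 0.9892 to 4 decimal places.

0.9892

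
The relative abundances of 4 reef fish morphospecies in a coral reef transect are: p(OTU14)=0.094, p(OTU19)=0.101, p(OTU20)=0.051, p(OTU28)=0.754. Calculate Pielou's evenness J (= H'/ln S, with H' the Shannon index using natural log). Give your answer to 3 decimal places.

0.590

H' = −Σ pᵢ ln pᵢ = −((-0.22226) + (-0.23156) + (-0.15177) + (-0.21290)) = 0.81849 (working shown to 5 dp, full precision carried).
With S = 4 species, ln S = 1.38629, so J = 0.81849/1.38629 = 0.59042, i.e. 0.590 to 3 decimal places.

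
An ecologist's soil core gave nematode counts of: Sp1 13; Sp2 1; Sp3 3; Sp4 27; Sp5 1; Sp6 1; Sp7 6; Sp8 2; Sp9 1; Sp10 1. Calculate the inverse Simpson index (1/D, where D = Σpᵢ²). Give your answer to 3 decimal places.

Total N = 13+1+3+27+1+1+6+2+1+1 = 56, so the proportions are 0.2321429, 0.0178571, 0.0535714, 0.4821429, 0.0178571, 0.0178571, 0.1071429, 0.0357143, 0.0178571, 0.0178571 (working shown to 7 dp, full precision carried).
D = 0.2321429² + 0.0178571² + 0.0535714² + 0.4821429² + 0.0178571² + 0.0178571² + 0.1071429² + 0.0357143² + 0.0178571² + 0.0178571² = 0.0538903 + 0.0003189 + 0.0028699 + 0.2324617 + 0.0003189 + 0.0003189 + 0.0114796 + 0.0012755 + 0.0003189 + 0.0003189 = 0.3035714.
So 1/D = 3.29412, i.e. 3.294 to 3 decimal places.

3.294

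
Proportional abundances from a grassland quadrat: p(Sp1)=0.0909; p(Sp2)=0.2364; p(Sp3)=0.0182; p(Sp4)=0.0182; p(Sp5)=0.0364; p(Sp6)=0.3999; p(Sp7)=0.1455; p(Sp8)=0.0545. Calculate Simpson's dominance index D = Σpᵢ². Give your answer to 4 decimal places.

D = 0.0909² + 0.2364² + 0.0182² + 0.0182² + 0.0364² + 0.3999² + 0.1455² + 0.0545² = 0.008263 + 0.055885 + 0.000331 + 0.000331 + 0.001325 + 0.159920 + 0.021170 + 0.002970 = 0.250196 (working shown to 6 dp, full precision carried).
To 4 decimal places, D = 0.2502.

0.2502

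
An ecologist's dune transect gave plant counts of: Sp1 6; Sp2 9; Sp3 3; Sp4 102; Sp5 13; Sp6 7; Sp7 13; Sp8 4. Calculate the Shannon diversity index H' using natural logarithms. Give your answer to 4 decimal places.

1.2892

Total N = 6+9+3+102+13+7+13+4 = 157, so the proportions are 0.038217, 0.057325, 0.019108, 0.649682, 0.082803, 0.044586, 0.082803, 0.025478 (working shown to 6 dp, full precision carried).
Each pᵢ ln pᵢ term: 0.038217×(-3.264486)=-0.124757, 0.057325×(-2.859021)=-0.163893, 0.019108×(-3.957634)=-0.075624, 0.649682×(-0.431273)=-0.280190, 0.082803×(-2.491296)=-0.206286, 0.044586×(-3.110336)=-0.138677, 0.082803×(-2.491296)=-0.206286, 0.025478×(-3.669951)=-0.093502.
Sum = -1.289215, so H' = 1.2892.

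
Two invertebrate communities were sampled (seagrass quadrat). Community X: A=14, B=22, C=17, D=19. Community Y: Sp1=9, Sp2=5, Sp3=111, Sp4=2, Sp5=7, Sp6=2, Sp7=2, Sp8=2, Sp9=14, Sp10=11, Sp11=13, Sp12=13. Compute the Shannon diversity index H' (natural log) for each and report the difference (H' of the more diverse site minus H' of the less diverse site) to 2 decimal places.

0.22

Community X: N=72, proportions 0.1944, 0.3056, 0.2361, 0.2639, giving H' = 1.3731 (working shown to 4 dp, full precision carried).
Community Y: N=191, proportions 0.0471, 0.0262, 0.5812, 0.0105, 0.0366, 0.0105, 0.0105, 0.0105, 0.0733, 0.0576, 0.0681, 0.0681, giving H' = 1.5886.
Difference = |1.3731 − 1.5886| = 0.2155, i.e. 0.22 to 2 decimal places.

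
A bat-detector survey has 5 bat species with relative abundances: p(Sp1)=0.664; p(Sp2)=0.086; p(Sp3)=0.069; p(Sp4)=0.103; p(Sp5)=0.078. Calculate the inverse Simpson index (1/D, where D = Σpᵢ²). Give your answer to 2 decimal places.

D = 0.664² + 0.086² + 0.069² + 0.103² + 0.078² = 0.44090 + 0.00740 + 0.00476 + 0.01061 + 0.00608 = 0.46975 (working shown to 5 dp, full precision carried).
So 1/D = 2.1288, i.e. 2.13 to 2 decimal places.

2.13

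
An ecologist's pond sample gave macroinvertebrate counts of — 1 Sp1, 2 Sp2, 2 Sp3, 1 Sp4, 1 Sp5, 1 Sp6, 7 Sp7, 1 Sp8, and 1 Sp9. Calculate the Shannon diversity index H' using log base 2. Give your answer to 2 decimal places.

2.70

Total N = 1+2+2+1+1+1+7+1+1 = 17, so the proportions are 0.0588, 0.1176, 0.1176, 0.0588, 0.0588, 0.0588, 0.4118, 0.0588, 0.0588 (working shown to 4 dp, full precision carried).
Each pᵢ log₂ pᵢ term: 0.0588×(-4.0875)=-0.2404, 0.1176×(-3.0875)=-0.3632, 0.1176×(-3.0875)=-0.3632, 0.0588×(-4.0875)=-0.2404, 0.0588×(-4.0875)=-0.2404, 0.0588×(-4.0875)=-0.2404, 0.4118×(-1.2801)=-0.5271, 0.0588×(-4.0875)=-0.2404, 0.0588×(-4.0875)=-0.2404.
Sum = -2.6962, so H' = 2.70.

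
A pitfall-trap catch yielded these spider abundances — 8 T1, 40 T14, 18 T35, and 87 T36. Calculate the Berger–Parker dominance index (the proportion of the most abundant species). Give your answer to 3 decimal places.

Total N = 8+40+18+87 = 153, so the proportions are 0.05229, 0.26144, 0.11765, 0.56863 (working shown to 5 dp, full precision carried).
The largest proportion is 0.56863, i.e. d = 0.569 to 3 decimal places.

0.569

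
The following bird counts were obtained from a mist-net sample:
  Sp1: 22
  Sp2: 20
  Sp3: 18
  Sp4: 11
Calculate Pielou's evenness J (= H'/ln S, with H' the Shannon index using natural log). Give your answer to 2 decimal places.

Total N = 22+20+18+11 = 71, so the proportions are 0.3099, 0.2817, 0.2535, 0.1549 (working shown to 4 dp, full precision carried).
H' = −Σ pᵢ ln pᵢ = −((-0.3630) + (-0.3569) + (-0.3479) + (-0.2889)) = 1.3567.
With S = 4 species, ln S = 1.3863, so J = 1.3567/1.3863 = 0.9787, i.e. 0.98 to 2 decimal places.

0.98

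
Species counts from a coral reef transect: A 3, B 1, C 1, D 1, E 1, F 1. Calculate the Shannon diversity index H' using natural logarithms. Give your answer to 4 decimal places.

1.6675

Total N = 3+1+1+1+1+1 = 8, so the proportions are 0.375, 0.125, 0.125, 0.125, 0.125, 0.125 (working shown to 6 dp, full precision carried).
Each pᵢ ln pᵢ term: 0.375×(-0.980829)=-0.367811, 0.125×(-2.079442)=-0.259930, 0.125×(-2.079442)=-0.259930, 0.125×(-2.079442)=-0.259930, 0.125×(-2.079442)=-0.259930, 0.125×(-2.079442)=-0.259930.
Sum = -1.667462, so H' = 1.6675.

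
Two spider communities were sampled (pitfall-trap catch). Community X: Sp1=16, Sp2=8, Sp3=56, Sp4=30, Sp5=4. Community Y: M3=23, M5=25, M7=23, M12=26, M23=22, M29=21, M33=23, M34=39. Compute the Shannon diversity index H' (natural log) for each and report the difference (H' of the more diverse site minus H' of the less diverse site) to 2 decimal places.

Community X: N=114, proportions 0.1404, 0.0702, 0.4912, 0.2632, 0.0351, giving H' = 1.2801 (working shown to 4 dp, full precision carried).
Community Y: N=202, proportions 0.1139, 0.1238, 0.1139, 0.1287, 0.1089, 0.104, 0.1139, 0.1931, giving H' = 2.0590.
Difference = |1.2801 − 2.0590| = 0.7789, i.e. 0.78 to 2 decimal places.

0.78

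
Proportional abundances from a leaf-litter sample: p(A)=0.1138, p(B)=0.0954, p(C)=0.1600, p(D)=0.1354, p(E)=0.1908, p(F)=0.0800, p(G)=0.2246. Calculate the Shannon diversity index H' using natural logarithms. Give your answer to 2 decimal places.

Each pᵢ ln pᵢ term (working shown to 4 dp, full precision carried): 0.1138×(-2.1733)=-0.2473, 0.0954×(-2.3497)=-0.2242, 0.16×(-1.8326)=-0.2932, 0.1354×(-1.9995)=-0.2707, 0.1908×(-1.6565)=-0.3161, 0.08×(-2.5257)=-0.2021, 0.2246×(-1.4934)=-0.3354.
Sum = -1.8890, so H' = 1.89.

1.89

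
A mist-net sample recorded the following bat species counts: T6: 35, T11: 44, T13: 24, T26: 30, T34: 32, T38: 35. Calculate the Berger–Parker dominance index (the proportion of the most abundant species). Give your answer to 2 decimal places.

0.22

Total N = 35+44+24+30+32+35 = 200, so the proportions are 0.175, 0.22, 0.12, 0.15, 0.16, 0.175 (working shown to 4 dp, full precision carried).
The largest proportion is 0.22, i.e. d = 0.22 to 2 decimal places.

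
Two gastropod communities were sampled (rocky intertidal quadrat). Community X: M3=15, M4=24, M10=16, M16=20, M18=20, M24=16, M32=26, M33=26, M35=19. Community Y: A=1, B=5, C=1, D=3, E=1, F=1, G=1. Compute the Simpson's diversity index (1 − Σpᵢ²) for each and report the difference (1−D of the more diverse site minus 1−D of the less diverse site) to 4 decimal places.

0.1153

Community X: N=182, proportions 0.082418, 0.131868, 0.087912, 0.10989, 0.10989, 0.087912, 0.142857, 0.142857, 0.104396, giving 1−D = 0.884495 (working shown to 6 dp, full precision carried).
Community Y: N=13, proportions 0.076923, 0.384615, 0.076923, 0.230769, 0.076923, 0.076923, 0.076923, giving 1−D = 0.769231.
Difference = |0.884495 − 0.769231| = 0.115264, i.e. 0.1153 to 4 decimal places.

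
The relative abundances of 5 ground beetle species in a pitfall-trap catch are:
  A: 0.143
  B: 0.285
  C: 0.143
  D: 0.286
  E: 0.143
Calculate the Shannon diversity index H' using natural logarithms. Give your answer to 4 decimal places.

1.5501

Each pᵢ ln pᵢ term (working shown to 6 dp, full precision carried): 0.143×(-1.944911)=-0.278122, 0.285×(-1.255266)=-0.357751, 0.143×(-1.944911)=-0.278122, 0.286×(-1.251763)=-0.358004, 0.143×(-1.944911)=-0.278122.
Sum = -1.550122, so H' = 1.5501.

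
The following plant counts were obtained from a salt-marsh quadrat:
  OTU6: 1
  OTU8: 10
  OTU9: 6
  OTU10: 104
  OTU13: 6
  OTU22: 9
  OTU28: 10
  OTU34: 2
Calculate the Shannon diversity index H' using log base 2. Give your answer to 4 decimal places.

Total N = 1+10+6+104+6+9+10+2 = 148, so the proportions are 0.006757, 0.067568, 0.040541, 0.702703, 0.040541, 0.060811, 0.067568, 0.013514 (working shown to 6 dp, full precision carried).
Each pᵢ log₂ pᵢ term: 0.006757×(-7.209453)=-0.048713, 0.067568×(-3.887525)=-0.262671, 0.040541×(-4.624491)=-0.187479, 0.702703×(-0.509014)=-0.357685, 0.040541×(-4.624491)=-0.187479, 0.060811×(-4.039528)=-0.245647, 0.067568×(-3.887525)=-0.262671, 0.013514×(-6.209453)=-0.083912.
Sum = -1.636256, so H' = 1.6363.

1.6363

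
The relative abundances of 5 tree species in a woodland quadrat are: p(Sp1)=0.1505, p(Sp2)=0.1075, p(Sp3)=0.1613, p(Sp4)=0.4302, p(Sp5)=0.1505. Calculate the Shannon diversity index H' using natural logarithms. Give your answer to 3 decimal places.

Each pᵢ ln pᵢ term (working shown to 5 dp, full precision carried): 0.1505×(-1.89379)=-0.28502, 0.1075×(-2.23026)=-0.23975, 0.1613×(-1.82449)=-0.29429, 0.4302×(-0.84351)=-0.36288, 0.1505×(-1.89379)=-0.28502.
Sum = -1.46695, so H' = 1.467.

1.467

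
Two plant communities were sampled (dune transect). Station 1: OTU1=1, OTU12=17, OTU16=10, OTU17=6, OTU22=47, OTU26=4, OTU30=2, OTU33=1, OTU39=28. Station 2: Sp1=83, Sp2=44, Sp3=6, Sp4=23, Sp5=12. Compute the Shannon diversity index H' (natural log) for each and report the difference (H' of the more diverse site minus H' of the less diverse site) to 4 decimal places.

0.3441

Station 1: N=116, proportions 0.008621, 0.146552, 0.086207, 0.051724, 0.405172, 0.034483, 0.017241, 0.008621, 0.241379, giving H' = 1.623149 (working shown to 6 dp, full precision carried).
Station 2: N=168, proportions 0.494048, 0.261905, 0.035714, 0.136905, 0.071429, giving H' = 1.279000.
Difference = |1.623149 − 1.279000| = 0.344149, i.e. 0.3441 to 4 decimal places.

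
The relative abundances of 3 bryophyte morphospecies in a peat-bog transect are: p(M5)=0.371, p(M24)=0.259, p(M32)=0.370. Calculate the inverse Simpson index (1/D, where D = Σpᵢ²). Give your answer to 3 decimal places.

2.927

D = 0.371² + 0.259² + 0.37² = 0.137641 + 0.067081 + 0.136900 = 0.341622 (working shown to 6 dp, full precision carried).
So 1/D = 2.92721, i.e. 2.927 to 3 decimal places.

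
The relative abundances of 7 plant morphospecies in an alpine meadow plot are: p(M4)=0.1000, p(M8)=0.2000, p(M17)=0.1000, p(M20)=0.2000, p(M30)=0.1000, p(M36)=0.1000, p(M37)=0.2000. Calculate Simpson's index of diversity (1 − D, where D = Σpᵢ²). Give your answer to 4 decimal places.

0.8400

D = 0.1² + 0.2² + 0.1² + 0.2² + 0.1² + 0.1² + 0.2² = 0.010000 + 0.040000 + 0.010000 + 0.040000 + 0.010000 + 0.010000 + 0.040000 = 0.160000 (working shown to 6 dp, full precision carried).
So 1 − D = 0.840000, i.e. 0.8400 to 4 decimal places.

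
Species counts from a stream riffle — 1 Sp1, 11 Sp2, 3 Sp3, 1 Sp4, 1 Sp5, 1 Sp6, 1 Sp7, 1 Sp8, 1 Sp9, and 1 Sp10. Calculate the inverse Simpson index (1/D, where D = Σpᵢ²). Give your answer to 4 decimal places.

3.5072

Total N = 1+11+3+1+1+1+1+1+1+1 = 22, so the proportions are 0.04545455, 0.5, 0.13636364, 0.04545455, 0.04545455, 0.04545455, 0.04545455, 0.04545455, 0.04545455, 0.04545455 (working shown to 8 dp, full precision carried).
D = 0.04545455² + 0.5² + 0.13636364² + 0.04545455² + 0.04545455² + 0.04545455² + 0.04545455² + 0.04545455² + 0.04545455² + 0.04545455² = 0.00206612 + 0.25000000 + 0.01859504 + 0.00206612 + 0.00206612 + 0.00206612 + 0.00206612 + 0.00206612 + 0.00206612 + 0.00206612 = 0.28512397.
So 1/D = 3.507246, i.e. 3.5072 to 4 decimal places.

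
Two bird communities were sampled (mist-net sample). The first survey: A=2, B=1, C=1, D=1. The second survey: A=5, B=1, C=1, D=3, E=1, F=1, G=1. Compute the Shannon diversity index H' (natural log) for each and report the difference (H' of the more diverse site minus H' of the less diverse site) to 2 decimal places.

The first survey: N=5, proportions 0.4, 0.2, 0.2, 0.2, giving H' = 1.3322 (working shown to 4 dp, full precision carried).
The second survey: N=13, proportions 0.3846, 0.0769, 0.0769, 0.2308, 0.0769, 0.0769, 0.0769, giving H' = 1.6924.
Difference = |1.3322 − 1.6924| = 0.3602, i.e. 0.36 to 2 decimal places.

0.36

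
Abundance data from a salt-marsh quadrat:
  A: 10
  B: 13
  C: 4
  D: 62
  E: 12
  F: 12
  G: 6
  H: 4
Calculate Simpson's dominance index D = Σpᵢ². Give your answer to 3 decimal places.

0.295

Total N = 10+13+4+62+12+12+6+4 = 123, so the proportions are 0.0813, 0.10569, 0.03252, 0.50407, 0.09756, 0.09756, 0.04878, 0.03252 (working shown to 5 dp, full precision carried).
D = 0.0813² + 0.10569² + 0.03252² + 0.50407² + 0.09756² + 0.09756² + 0.04878² + 0.03252² = 0.00661 + 0.01117 + 0.00106 + 0.25408 + 0.00952 + 0.00952 + 0.00238 + 0.00106 = 0.29539.
To 3 decimal places, D = 0.295.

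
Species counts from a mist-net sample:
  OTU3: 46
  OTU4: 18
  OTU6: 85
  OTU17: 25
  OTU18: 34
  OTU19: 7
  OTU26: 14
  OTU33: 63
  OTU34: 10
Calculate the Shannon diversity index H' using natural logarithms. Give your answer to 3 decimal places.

Total N = 46+18+85+25+34+7+14+63+10 = 302, so the proportions are 0.15232, 0.0596, 0.28146, 0.08278, 0.11258, 0.02318, 0.04636, 0.20861, 0.03311 (working shown to 5 dp, full precision carried).
Each pᵢ ln pᵢ term: 0.15232×(-1.88179)=-0.28663, 0.0596×(-2.82006)=-0.16808, 0.28146×(-1.26778)=-0.35682, 0.08278×(-2.49155)=-0.20625, 0.11258×(-2.18407)=-0.24589, 0.02318×(-3.76452)=-0.08726, 0.04636×(-3.07137)=-0.14238, 0.20861×(-1.56729)=-0.32695, 0.03311×(-3.40784)=-0.11284.
Sum = -1.93311, so H' = 1.933.

1.933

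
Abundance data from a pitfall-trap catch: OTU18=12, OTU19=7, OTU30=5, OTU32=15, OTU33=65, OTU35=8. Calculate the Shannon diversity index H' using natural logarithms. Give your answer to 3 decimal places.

1.325

Total N = 12+7+5+15+65+8 = 112, so the proportions are 0.10714, 0.0625, 0.04464, 0.13393, 0.58036, 0.07143 (working shown to 5 dp, full precision carried).
Each pᵢ ln pᵢ term: 0.10714×(-2.23359)=-0.23931, 0.0625×(-2.77259)=-0.17329, 0.04464×(-3.10906)=-0.13880, 0.13393×(-2.01045)=-0.26926, 0.58036×(-0.54411)=-0.31578, 0.07143×(-2.63906)=-0.18850.
Sum = -1.32494, so H' = 1.325.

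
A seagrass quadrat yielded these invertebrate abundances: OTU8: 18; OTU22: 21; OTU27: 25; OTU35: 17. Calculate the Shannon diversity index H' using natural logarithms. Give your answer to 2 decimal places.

Total N = 18+21+25+17 = 81, so the proportions are 0.2222, 0.2593, 0.3086, 0.2099 (working shown to 4 dp, full precision carried).
Each pᵢ ln pᵢ term: 0.2222×(-1.5041)=-0.3342, 0.2593×(-1.3499)=-0.3500, 0.3086×(-1.1756)=-0.3628, 0.2099×(-1.5612)=-0.3277.
Sum = -1.3747, so H' = 1.37.

1.37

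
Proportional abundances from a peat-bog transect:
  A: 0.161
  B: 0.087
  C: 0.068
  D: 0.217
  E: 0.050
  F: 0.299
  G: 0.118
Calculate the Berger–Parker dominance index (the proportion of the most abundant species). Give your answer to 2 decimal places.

The largest proportion is 0.299, i.e. d = 0.30 to 2 decimal places.

0.30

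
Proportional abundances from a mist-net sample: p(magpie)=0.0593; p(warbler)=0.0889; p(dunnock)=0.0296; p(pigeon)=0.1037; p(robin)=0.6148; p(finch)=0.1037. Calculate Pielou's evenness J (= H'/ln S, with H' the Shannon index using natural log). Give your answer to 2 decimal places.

H' = −Σ pᵢ ln pᵢ = −((-0.1675) + (-0.2152) + (-0.1042) + (-0.2350) + (-0.2991) + (-0.2350)) = 1.2560 (working shown to 4 dp, full precision carried).
With S = 6 species, ln S = 1.7918, so J = 1.2560/1.7918 = 0.7010, i.e. 0.70 to 2 decimal places.

0.70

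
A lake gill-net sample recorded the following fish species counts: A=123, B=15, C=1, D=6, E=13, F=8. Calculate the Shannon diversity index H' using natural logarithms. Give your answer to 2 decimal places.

Total N = 123+15+1+6+13+8 = 166, so the proportions are 0.741, 0.0904, 0.006, 0.0361, 0.0783, 0.0482 (working shown to 4 dp, full precision carried).
Each pᵢ ln pᵢ term: 0.741×(-0.2998)=-0.2221, 0.0904×(-2.4039)=-0.2172, 0.006×(-5.1120)=-0.0308, 0.0361×(-3.3202)=-0.1200, 0.0783×(-2.5470)=-0.1995, 0.0482×(-3.0325)=-0.1461.
Sum = -0.9358, so H' = 0.94.

0.94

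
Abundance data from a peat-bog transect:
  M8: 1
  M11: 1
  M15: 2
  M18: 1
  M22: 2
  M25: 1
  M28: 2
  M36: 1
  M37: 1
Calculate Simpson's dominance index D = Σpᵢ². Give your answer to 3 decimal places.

0.125

Total N = 1+1+2+1+2+1+2+1+1 = 12, so the proportions are 0.08333, 0.08333, 0.16667, 0.08333, 0.16667, 0.08333, 0.16667, 0.08333, 0.08333 (working shown to 5 dp, full precision carried).
D = 0.08333² + 0.08333² + 0.16667² + 0.08333² + 0.16667² + 0.08333² + 0.16667² + 0.08333² + 0.08333² = 0.00694 + 0.00694 + 0.02778 + 0.00694 + 0.02778 + 0.00694 + 0.02778 + 0.00694 + 0.00694 = 0.12500.
To 3 decimal places, D = 0.125.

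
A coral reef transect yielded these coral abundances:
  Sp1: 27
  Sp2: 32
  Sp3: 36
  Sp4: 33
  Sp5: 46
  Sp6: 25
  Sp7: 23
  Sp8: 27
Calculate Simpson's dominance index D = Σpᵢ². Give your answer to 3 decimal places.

0.131

Total N = 27+32+36+33+46+25+23+27 = 249, so the proportions are 0.10843, 0.12851, 0.14458, 0.13253, 0.18474, 0.1004, 0.09237, 0.10843 (working shown to 5 dp, full precision carried).
D = 0.10843² + 0.12851² + 0.14458² + 0.13253² + 0.18474² + 0.1004² + 0.09237² + 0.10843² = 0.01176 + 0.01652 + 0.02090 + 0.01756 + 0.03413 + 0.01008 + 0.00853 + 0.01176 = 0.13124.
To 3 decimal places, D = 0.131.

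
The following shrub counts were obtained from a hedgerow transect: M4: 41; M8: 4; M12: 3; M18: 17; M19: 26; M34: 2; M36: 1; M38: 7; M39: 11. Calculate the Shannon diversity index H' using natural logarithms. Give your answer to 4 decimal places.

1.7242

Total N = 41+4+3+17+26+2+1+7+11 = 112, so the proportions are 0.366071, 0.035714, 0.026786, 0.151786, 0.232143, 0.017857, 0.008929, 0.0625, 0.098214 (working shown to 6 dp, full precision carried).
Each pᵢ ln pᵢ term: 0.366071×(-1.004927)=-0.367875, 0.035714×(-3.332205)=-0.119007, 0.026786×(-3.619887)=-0.096961, 0.151786×(-1.885286)=-0.286159, 0.232143×(-1.460402)=-0.339022, 0.017857×(-4.025352)=-0.071881, 0.008929×(-4.718499)=-0.042129, 0.0625×(-2.772589)=-0.173287, 0.098214×(-2.320604)=-0.227916.
Sum = -1.724239, so H' = 1.7242.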